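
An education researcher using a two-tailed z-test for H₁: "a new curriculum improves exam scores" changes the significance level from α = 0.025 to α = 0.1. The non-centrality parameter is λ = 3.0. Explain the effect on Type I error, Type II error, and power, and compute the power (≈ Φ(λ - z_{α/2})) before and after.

Increasing α from 0.025 to 0.1:
• Type I error rate increases (α is the Type I rate by definition).
• Critical value moves from z_{α/2} = 2.241 to 1.645, so power = Φ(λ - z_{α/2}) goes from Φ(3.0 - 2.241) = 0.776 to Φ(3.0 - 1.645) = 0.912.
• Type II error rate β = 1 - power therefore decreases (0.224 → 0.088).
Appropriate when false negatives are costly — here, keeping the old curriculum when the new one would have helped students.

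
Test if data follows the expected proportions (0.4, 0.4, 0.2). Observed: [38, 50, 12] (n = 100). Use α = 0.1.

Expected: [40.0, 40.0, 20.0]. χ² = 5.8. df = 2, critical = 4.605. Reject H₀.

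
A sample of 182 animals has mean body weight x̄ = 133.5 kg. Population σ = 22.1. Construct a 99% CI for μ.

CI = x̄ ± z*(σ/√n) = 133.5 ± 2.576(22.1/√182) = 133.5 ± 4.22 = (129.28, 137.72)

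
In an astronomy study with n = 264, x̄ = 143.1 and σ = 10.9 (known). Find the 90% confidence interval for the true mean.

CI = x̄ ± z*(σ/√n) = 143.1 ± 1.645(10.9/√264) = 143.1 ± 1.1 = (142.0, 144.2)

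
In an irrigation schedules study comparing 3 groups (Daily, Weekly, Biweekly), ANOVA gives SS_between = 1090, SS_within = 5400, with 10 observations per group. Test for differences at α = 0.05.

df_between = 2, df_within = 27. F = MS_between/MS_within = 545.0/200.0 = 2.725. F_crit ≈ 3.354. Fail to reject H₀.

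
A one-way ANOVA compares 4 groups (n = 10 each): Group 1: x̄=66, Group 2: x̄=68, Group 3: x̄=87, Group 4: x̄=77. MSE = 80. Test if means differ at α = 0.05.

Grand mean = 74.5. SS_between = 2770.0, MS_between = 923.33. F = 11.542, F_crit ≈ 2.866. Reject H₀.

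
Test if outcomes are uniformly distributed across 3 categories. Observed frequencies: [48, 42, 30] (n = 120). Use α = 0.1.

Expected = 40 each. χ² = Σ(O-E)²/E = 4.2. df = 2, critical value = 4.605. Fail to reject H₀.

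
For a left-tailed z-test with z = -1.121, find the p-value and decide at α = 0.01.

p = P(Z < -1.121) = Φ(-1.121) ≈ 0.1311. Since p ≥ 0.01, fail to reject H₀ (not significant) at α = 0.01.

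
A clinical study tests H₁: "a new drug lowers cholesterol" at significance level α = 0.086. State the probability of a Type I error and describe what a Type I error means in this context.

P(Type I error) = α = 0.086. A Type I error is rejecting H₀ when H₀ is actually true (false positive) — here, concluding that a new drug lowers cholesterol when in fact this is not the case. Consequence: approving an ineffective drug — patients take a useless medication and may skip effective alternatives.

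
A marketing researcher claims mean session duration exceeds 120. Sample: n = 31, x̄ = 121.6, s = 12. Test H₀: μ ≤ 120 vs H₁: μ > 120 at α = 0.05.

t = (121.6 - 120)/(12/√31) = 0.742, df = 30. Critical t = 1.697. Fail to reject H₀.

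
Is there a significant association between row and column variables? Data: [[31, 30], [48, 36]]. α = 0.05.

χ² = 0.57. df = 1, critical = 3.841. Fail to reject H₀. No evidence of dependence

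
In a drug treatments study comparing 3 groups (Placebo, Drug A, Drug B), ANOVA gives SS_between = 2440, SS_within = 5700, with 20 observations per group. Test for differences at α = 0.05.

df_between = 2, df_within = 57. F = MS_between/MS_within = 1220.0/100.0 = 12.2. F_crit ≈ 3.159. Reject H₀. At least one mean differs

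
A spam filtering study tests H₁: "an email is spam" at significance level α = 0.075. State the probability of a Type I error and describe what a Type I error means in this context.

P(Type I error) = α = 0.075. A Type I error is rejecting H₀ when H₀ is actually true (false positive) — here, concluding that an email is spam when in fact this is not the case. Consequence: a legitimate email is sent to the spam folder and the user misses it.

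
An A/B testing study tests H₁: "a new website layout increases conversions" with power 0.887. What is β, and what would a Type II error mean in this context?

β = 1 - power = 1 - 0.887 = 0.113. A Type II error is failing to reject H₀ when H₀ is false (false negative) — here, failing to conclude that a new website layout increases conversions when in fact it is true. Consequence: discarding a layout that would have improved conversions — lost revenue.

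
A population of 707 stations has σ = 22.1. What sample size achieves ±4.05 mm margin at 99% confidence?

Without FPC: n₀ = (2.576×22.1/4.05)² = 197.591. With FPC: n = n₀N/(n₀+N-1) = 154.6 → n = 155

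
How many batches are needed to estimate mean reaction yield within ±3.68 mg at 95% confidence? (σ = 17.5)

n = (z*σ/E)² = (1.96×17.5/3.68)² = 86.9 → n = 87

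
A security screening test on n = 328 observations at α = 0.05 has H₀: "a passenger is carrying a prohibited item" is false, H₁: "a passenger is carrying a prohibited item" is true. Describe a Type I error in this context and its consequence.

Type I error: rejecting H₀ when it is true — concluding that a passenger is carrying a prohibited item when in fact it is not. Consequence: detaining an innocent passenger — delay and inconvenience.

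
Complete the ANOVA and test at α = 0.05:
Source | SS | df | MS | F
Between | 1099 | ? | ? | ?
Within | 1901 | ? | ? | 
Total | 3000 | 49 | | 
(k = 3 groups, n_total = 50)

df_between = 2, df_within = 47. MS_between = 549.5, MS_within = 40.45. F = 13.586, F_crit ≈ 3.195. Reject H₀.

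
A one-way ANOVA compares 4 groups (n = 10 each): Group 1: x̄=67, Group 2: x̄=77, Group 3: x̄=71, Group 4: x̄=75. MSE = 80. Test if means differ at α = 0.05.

Grand mean = 72.5. SS_between = 590.0, MS_between = 196.67. F = 2.458, F_crit ≈ 2.866. Fail to reject H₀.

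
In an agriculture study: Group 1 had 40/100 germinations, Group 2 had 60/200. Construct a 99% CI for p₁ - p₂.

p̂₁ = 0.4, p̂₂ = 0.3. Difference = 0.1. CI = (-0.051, 0.251)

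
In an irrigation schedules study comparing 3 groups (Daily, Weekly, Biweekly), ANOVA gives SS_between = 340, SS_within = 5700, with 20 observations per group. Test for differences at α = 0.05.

df_between = 2, df_within = 57. F = MS_between/MS_within = 170.0/100.0 = 1.7. F_crit ≈ 3.159. Fail to reject H₀.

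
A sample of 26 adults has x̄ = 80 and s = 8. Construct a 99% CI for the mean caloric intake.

CI = x̄ ± t*(s/√n) = 80 ± 2.787(8/√26) = (75.63, 84.37)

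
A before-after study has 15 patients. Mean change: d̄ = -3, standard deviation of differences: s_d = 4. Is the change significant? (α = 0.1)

t = d̄/(s_d/√n) = -3/(4/√15) = -2.905. df = 14, critical t = ±1.761. Reject H₀.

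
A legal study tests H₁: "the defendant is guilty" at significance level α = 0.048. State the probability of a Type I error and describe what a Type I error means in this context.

P(Type I error) = α = 0.048. A Type I error is rejecting H₀ when H₀ is actually true (false positive) — here, concluding that the defendant is guilty when in fact this is not the case. Consequence: convicting an innocent person.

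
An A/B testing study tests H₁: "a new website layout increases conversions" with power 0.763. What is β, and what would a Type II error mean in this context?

β = 1 - power = 1 - 0.763 = 0.237. A Type II error is failing to reject H₀ when H₀ is false (false negative) — here, failing to conclude that a new website layout increases conversions when in fact it is true. Consequence: discarding a layout that would have improved conversions — lost revenue.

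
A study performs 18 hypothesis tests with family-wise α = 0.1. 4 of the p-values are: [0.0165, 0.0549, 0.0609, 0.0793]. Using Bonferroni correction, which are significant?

Bonferroni α = 0.1/18 = 0.00556. None of the given p-values are significant.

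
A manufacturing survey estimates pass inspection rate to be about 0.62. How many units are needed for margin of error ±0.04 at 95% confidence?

n = z²p(1-p)/E² = 1.96²×0.62×0.38/0.04² = 565.7 → n = 566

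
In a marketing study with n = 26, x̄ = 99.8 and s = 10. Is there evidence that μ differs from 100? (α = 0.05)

t = (x̄ - μ₀)/(s/√n) = (99.8 - 100)/(10/√26) = -0.102. df = 25, critical t = ±2.06. Fail to reject H₀.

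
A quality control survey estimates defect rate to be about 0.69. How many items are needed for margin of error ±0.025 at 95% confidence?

n = z²p(1-p)/E² = 1.96²×0.69×0.31/0.025² = 1314.7 → n = 1315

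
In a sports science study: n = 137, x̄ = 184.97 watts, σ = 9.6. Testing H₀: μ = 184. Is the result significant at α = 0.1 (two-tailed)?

z = (184.97 - 184)/(9.6/√137) = 1.183. Since |z| ≤ 1.645, not significant at α = 0.1.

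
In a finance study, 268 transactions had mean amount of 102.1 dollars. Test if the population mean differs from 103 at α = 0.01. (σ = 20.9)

z = (x̄ - μ₀)/(σ/√n) = (102.1 - 103)/(20.9/√268) = -0.705. Critical value: ±2.576. Since |-0.705| ≤ 2.576, Fail to reject H₀.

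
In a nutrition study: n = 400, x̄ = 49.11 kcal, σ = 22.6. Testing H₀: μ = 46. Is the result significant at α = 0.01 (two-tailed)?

z = (49.11 - 46)/(22.6/√400) = 2.752. Since |z| > 2.576, significant at α = 0.01.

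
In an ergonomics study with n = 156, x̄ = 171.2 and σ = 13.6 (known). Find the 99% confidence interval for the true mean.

CI = x̄ ± z*(σ/√n) = 171.2 ± 2.576(13.6/√156) = 171.2 ± 2.8 = (168.4, 174.0)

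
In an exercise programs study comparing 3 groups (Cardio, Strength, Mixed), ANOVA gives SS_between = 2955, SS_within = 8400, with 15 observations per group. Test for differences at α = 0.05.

df_between = 2, df_within = 42. F = MS_between/MS_within = 1477.5/200.0 = 7.388. F_crit ≈ 3.22. Reject H₀. At least one mean differs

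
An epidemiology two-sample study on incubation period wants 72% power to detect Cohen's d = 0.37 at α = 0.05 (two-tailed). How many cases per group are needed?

z_{α/2} = 1.96, z_β = Φ⁻¹(0.72) = 0.583. For small effect (d = 0.37): n per group = 2(z_{α/2} + z_β)²/d² = 2(1.96 + 0.583)²/0.37² = 94.5 → 95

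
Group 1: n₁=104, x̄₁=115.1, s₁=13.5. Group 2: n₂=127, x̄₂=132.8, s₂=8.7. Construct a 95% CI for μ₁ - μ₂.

Difference = -17.7. SE = √(13.5²/104 + 8.7²/127) = 1.532. CI = (-20.7, -14.7)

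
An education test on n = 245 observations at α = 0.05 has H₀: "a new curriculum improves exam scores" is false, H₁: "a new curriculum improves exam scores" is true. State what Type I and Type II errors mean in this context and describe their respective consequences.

Type I (false positive): concluding that a new curriculum improves exam scores when it is not — adopting a curriculum that gives no real benefit — disruption for nothing. Type II (false negative): failing to conclude that a new curriculum improves exam scores when it is — keeping the old curriculum when the new one would have helped students. Which is costlier depends on domain priorities and is a judgement call rather than a statistical fact.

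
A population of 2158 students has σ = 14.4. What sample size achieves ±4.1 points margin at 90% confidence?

Without FPC: n₀ = (1.645×14.4/4.1)² = 33.38. With FPC: n = n₀N/(n₀+N-1) = 32.9 → n = 33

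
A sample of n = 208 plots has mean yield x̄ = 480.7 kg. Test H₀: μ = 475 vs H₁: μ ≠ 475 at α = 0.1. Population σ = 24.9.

z = (x̄ - μ₀)/(σ/√n) = (480.7 - 475)/(24.9/√208) = 3.301. Critical value: ±1.645. Since |3.301| > 1.645, Reject H₀.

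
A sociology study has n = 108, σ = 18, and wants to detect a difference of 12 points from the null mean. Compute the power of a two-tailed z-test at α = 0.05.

SE = σ/√n = 18/√108 = 1.732. Non-centrality λ = d/SE = 12/1.732 = 6.928. Power ≈ Φ(λ - z_{α/2}) = Φ(6.928 - 1.96) = Φ(4.968) = 1.0.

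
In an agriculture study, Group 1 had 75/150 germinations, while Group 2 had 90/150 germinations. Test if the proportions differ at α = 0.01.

p̂₁ = 0.5, p̂₂ = 0.6, pooled p̂ = 0.55. z = -1.741. Critical: ±2.576. Fail to reject H₀.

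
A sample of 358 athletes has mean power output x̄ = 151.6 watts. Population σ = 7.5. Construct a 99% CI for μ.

CI = x̄ ± z*(σ/√n) = 151.6 ± 2.576(7.5/√358) = 151.6 ± 1.02 = (150.58, 152.62)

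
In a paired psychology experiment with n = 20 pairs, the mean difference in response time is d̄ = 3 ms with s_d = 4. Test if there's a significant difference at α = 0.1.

t = d̄/(s_d/√n) = 3/(4/√20) = 3.354. df = 19, critical t = ±1.729. Reject H₀.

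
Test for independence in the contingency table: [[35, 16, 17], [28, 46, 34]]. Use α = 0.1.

χ² = 12.516. df = 2, critical = 4.605. Reject H₀. Variables are dependent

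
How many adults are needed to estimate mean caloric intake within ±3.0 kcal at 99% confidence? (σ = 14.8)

n = (z*σ/E)² = (2.576×14.8/3.0)² = 161.5 → n = 162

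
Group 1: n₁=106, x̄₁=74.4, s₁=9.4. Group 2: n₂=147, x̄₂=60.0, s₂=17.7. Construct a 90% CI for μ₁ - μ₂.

Difference = 14.4. SE = √(9.4²/106 + 17.7²/147) = 1.722. CI = (11.57, 17.23)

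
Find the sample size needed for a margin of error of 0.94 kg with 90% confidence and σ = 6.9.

n = (z*σ/E)² = (1.645×6.9/0.94)² = 145.8 → n = 146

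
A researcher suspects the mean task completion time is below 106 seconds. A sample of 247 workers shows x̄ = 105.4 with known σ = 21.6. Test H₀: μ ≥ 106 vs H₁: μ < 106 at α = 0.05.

z = -0.437. Critical value: -1.645. Fail to reject H₀.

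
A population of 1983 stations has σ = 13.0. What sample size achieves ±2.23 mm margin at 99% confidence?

Without FPC: n₀ = (2.576×13.0/2.23)² = 225.512. With FPC: n = n₀N/(n₀+N-1) = 202.6 → n = 203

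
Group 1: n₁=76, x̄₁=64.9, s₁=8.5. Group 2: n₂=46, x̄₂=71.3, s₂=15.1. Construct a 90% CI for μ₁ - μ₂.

Difference = -6.4. SE = √(8.5²/76 + 15.1²/46) = 2.431. CI = (-10.4, -2.4)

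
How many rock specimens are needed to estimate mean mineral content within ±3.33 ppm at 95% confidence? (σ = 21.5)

n = (z*σ/E)² = (1.96×21.5/3.33)² = 160.1 → n = 161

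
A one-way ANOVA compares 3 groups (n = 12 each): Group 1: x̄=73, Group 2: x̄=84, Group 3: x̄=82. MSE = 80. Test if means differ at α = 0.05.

Grand mean = 79.67. SS_between = 824.0, MS_between = 412.0. F = 5.15, F_crit ≈ 3.285. Reject H₀.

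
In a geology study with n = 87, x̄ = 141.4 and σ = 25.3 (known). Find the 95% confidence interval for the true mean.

CI = x̄ ± z*(σ/√n) = 141.4 ± 1.96(25.3/√87) = 141.4 ± 5.32 = (136.08, 146.72)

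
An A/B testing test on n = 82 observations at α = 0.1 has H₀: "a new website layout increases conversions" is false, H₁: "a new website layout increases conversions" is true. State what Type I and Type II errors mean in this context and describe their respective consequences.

Type I (false positive): concluding that a new website layout increases conversions when it is not — rolling out a layout that doesn't actually help — wasted engineering effort. Type II (false negative): failing to conclude that a new website layout increases conversions when it is — discarding a layout that would have improved conversions — lost revenue. Which is costlier depends on domain priorities and is a judgement call rather than a statistical fact.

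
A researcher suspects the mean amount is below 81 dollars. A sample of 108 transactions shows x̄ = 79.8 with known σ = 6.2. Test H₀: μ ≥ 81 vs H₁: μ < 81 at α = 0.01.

z = -2.011. Critical value: -2.33. Fail to reject H₀.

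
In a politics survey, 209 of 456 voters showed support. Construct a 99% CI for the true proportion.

p̂ = 0.458. CI = p̂ ± z*√(p̂(1-p̂)/n) = (0.398, 0.518)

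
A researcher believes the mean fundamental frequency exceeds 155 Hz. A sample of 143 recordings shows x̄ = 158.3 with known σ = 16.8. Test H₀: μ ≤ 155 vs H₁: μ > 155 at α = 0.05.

z = 2.349. Critical value: 1.645. Reject H₀.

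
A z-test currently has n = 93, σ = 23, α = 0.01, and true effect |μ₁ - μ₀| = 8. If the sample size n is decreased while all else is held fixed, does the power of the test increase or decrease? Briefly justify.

Power decreases: a smaller n inflates the standard error σ/√n, pulling the sampling distribution under H₁ back toward the critical value.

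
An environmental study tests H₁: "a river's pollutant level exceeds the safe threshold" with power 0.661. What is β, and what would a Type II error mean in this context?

β = 1 - power = 1 - 0.661 = 0.339. A Type II error is failing to reject H₀ when H₀ is false (false negative) — here, failing to conclude that a river's pollutant level exceeds the safe threshold when in fact it is true. Consequence: allowing unsafe pollution to continue.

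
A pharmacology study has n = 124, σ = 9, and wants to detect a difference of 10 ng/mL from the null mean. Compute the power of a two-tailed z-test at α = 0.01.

SE = σ/√n = 9/√124 = 0.808. Non-centrality λ = d/SE = 10/0.808 = 12.373. Power ≈ Φ(λ - z_{α/2}) = Φ(12.373 - 2.576) = Φ(9.797) = 1.0.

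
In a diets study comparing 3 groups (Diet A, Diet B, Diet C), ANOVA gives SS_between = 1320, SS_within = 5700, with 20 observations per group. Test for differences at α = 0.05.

df_between = 2, df_within = 57. F = MS_between/MS_within = 660.0/100.0 = 6.6. F_crit ≈ 3.159. Reject H₀. At least one mean differs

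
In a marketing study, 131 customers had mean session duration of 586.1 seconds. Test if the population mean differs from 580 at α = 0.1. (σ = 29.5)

z = (x̄ - μ₀)/(σ/√n) = (586.1 - 580)/(29.5/√131) = 2.367. Critical value: ±1.645. Since |2.367| > 1.645, Reject H₀.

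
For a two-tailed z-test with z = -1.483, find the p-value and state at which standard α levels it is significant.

p = 2·P(Z > |-1.483|) = 2·(1 - Φ(1.483)) ≈ 0.1381. Not significant at any standard level.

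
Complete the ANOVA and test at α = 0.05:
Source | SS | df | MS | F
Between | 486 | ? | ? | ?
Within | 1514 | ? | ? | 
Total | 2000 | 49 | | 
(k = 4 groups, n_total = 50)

df_between = 3, df_within = 46. MS_between = 162.0, MS_within = 32.91. F = 4.922, F_crit ≈ 2.807. Reject H₀.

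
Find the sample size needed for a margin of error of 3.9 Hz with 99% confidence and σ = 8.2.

n = (z*σ/E)² = (2.576×8.2/3.9)² = 29.3 → n = 30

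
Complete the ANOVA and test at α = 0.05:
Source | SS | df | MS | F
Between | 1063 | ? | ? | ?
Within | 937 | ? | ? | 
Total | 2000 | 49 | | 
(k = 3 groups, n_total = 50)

df_between = 2, df_within = 47. MS_between = 531.5, MS_within = 19.94. F = 26.66, F_crit ≈ 3.195. Reject H₀.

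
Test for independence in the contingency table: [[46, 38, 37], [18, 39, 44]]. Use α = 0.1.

χ² = 11.157. df = 2, critical = 4.605. Reject H₀. Variables are dependent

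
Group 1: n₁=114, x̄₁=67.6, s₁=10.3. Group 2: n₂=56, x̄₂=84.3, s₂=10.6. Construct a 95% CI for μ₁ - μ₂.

Difference = -16.7. SE = √(10.3²/114 + 10.6²/56) = 1.714. CI = (-20.06, -13.34)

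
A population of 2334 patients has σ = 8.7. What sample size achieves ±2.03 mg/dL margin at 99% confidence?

Without FPC: n₀ = (2.576×8.7/2.03)² = 121.882. With FPC: n = n₀N/(n₀+N-1) = 115.9 → n = 116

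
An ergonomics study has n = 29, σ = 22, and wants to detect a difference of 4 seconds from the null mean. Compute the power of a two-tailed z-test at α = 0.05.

SE = σ/√n = 22/√29 = 4.085. Non-centrality λ = d/SE = 4/4.085 = 0.979. Power ≈ Φ(λ - z_{α/2}) = Φ(0.979 - 1.96) = Φ(-0.981) = 0.163.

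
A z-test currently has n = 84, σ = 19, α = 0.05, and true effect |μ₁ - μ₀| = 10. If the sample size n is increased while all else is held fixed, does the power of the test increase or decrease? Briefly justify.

Power increases: a larger n shrinks the standard error σ/√n, moving the sampling distribution under H₁ further from the critical value.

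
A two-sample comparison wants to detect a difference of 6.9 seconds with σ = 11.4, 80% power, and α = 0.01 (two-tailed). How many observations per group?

n per group = 2(z_α/2 + z_β)²σ²/d² = 2×(2.576 + 0.84)²×11.4²/6.9² = 63.7 → n = 64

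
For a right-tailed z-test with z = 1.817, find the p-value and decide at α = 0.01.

p = P(Z > 1.817) = 1 - Φ(1.817) ≈ 0.0346. Since p ≥ 0.01, fail to reject H₀ (not significant) at α = 0.01.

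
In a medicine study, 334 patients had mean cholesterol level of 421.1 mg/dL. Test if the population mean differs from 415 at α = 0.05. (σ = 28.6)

z = (x̄ - μ₀)/(σ/√n) = (421.1 - 415)/(28.6/√334) = 3.898. Critical value: ±1.96. Since |3.898| > 1.96, Reject H₀.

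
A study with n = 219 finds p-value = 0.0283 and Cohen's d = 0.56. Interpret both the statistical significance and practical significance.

Statistically significant (p = 0.0283 < 0.05). Cohen's d = 0.56 indicates a medium effect size. Both statistical and practical significance should be considered.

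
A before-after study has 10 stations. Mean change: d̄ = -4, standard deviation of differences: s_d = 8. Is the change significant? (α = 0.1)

t = d̄/(s_d/√n) = -4/(8/√10) = -1.581. df = 9, critical t = ±1.833. Fail to reject H₀.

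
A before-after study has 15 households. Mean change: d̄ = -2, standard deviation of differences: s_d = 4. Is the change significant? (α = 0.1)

t = d̄/(s_d/√n) = -2/(4/√15) = -1.936. df = 14, critical t = ±1.761. Reject H₀.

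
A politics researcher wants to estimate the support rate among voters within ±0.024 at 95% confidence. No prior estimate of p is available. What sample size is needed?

Conservative approach: use p = 0.5 (maximizes p(1-p) = 0.25). n = z²(0.25)/E² = 1.96²×0.25/0.024² = 1667.4 → n = 1668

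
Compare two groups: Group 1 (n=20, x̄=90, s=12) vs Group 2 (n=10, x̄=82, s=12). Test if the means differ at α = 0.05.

Pooled sp = 12.0. t = 1.721, df = 28. Critical t = ±2.048. Fail to reject H₀.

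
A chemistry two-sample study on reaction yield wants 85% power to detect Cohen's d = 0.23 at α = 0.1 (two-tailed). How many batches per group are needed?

z_{α/2} = 1.645, z_β = Φ⁻¹(0.85) = 1.036. For small effect (d = 0.23): n per group = 2(z_{α/2} + z_β)²/d² = 2(1.645 + 1.036)²/0.23² = 271.7 → 272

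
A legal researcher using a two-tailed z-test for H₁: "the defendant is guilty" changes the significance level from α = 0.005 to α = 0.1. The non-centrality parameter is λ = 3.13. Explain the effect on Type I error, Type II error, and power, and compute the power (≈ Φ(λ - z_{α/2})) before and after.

Increasing α from 0.005 to 0.1:
• Type I error rate increases (α is the Type I rate by definition).
• Critical value moves from z_{α/2} = 2.807 to 1.645, so power = Φ(λ - z_{α/2}) goes from Φ(3.13 - 2.807) = 0.627 to Φ(3.13 - 1.645) = 0.931.
• Type II error rate β = 1 - power therefore decreases (0.373 → 0.069).
Appropriate when false negatives are costly — here, acquitting a guilty person.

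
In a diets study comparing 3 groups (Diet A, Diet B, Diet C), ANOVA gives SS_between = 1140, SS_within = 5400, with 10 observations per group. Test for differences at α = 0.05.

df_between = 2, df_within = 27. F = MS_between/MS_within = 570.0/200.0 = 2.85. F_crit ≈ 3.354. Fail to reject H₀.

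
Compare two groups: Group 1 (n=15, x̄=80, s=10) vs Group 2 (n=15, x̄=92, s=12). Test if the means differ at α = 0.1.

Pooled sp = 11.05. t = -2.975, df = 28. Critical t = ±1.701. Reject H₀.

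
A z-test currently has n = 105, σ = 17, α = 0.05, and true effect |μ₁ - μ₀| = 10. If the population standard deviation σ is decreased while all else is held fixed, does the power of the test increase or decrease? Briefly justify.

Power increases: a smaller σ shrinks the standard error σ/√n, moving the sampling distribution under H₁ further from the critical value.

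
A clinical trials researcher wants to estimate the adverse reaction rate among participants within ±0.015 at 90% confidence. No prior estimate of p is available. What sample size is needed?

Conservative approach: use p = 0.5 (maximizes p(1-p) = 0.25). n = z²(0.25)/E² = 1.645²×0.25/0.015² = 3006.7 → n = 3007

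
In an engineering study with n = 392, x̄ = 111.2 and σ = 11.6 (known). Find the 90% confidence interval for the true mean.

CI = x̄ ± z*(σ/√n) = 111.2 ± 1.645(11.6/√392) = 111.2 ± 0.96 = (110.24, 112.16)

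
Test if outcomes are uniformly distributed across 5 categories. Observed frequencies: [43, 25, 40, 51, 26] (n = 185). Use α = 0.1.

Expected = 37 each. χ² = Σ(O-E)²/E = 13.676. df = 4, critical value = 7.779. Reject H₀.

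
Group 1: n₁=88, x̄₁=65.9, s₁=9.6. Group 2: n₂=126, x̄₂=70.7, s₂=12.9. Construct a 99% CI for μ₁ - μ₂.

Difference = -4.8. SE = √(9.6²/88 + 12.9²/126) = 1.539. CI = (-8.76, -0.84)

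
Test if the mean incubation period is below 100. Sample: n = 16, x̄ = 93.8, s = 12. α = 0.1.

t = (93.8 - 100)/(12/√16) = -2.067, df = 15. Critical t = -1.341. Reject H₀.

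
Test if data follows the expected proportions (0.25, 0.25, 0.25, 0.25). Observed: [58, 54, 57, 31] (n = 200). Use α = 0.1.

Expected: [50.0, 50.0, 50.0, 50.0]. χ² = 9.8. df = 3, critical = 6.251. Reject H₀.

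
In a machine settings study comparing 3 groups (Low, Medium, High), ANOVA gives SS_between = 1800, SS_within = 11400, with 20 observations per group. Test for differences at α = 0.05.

df_between = 2, df_within = 57. F = MS_between/MS_within = 900.0/200.0 = 4.5. F_crit ≈ 3.159. Reject H₀. At least one mean differs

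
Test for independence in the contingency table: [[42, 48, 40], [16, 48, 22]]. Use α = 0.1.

χ² = 8.261. df = 2, critical = 4.605. Reject H₀. Variables are dependent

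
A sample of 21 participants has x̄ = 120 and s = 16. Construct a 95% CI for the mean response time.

CI = x̄ ± t*(s/√n) = 120 ± 2.086(16/√21) = (112.72, 127.28)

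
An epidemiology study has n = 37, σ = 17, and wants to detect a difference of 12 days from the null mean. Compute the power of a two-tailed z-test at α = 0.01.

SE = σ/√n = 17/√37 = 2.795. Non-centrality λ = d/SE = 12/2.795 = 4.294. Power ≈ Φ(λ - z_{α/2}) = Φ(4.294 - 2.576) = Φ(1.718) = 0.957.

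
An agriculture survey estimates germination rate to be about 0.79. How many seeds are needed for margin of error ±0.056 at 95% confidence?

n = z²p(1-p)/E² = 1.96²×0.79×0.21/0.056² = 203.2 → n = 204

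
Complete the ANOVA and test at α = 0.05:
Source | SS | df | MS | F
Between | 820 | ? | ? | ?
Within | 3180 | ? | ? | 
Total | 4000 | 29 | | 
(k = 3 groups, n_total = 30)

df_between = 2, df_within = 27. MS_between = 410.0, MS_within = 117.78. F = 3.481, F_crit ≈ 3.354. Reject H₀.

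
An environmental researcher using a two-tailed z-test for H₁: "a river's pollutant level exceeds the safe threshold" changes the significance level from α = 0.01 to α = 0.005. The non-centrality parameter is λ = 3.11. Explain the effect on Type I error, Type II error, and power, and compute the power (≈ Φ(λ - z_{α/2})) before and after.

Decreasing α from 0.01 to 0.005:
• Type I error rate decreases (α is the Type I rate by definition).
• Critical value moves from z_{α/2} = 2.576 to 2.807, so power = Φ(λ - z_{α/2}) goes from Φ(3.11 - 2.576) = 0.703 to Φ(3.11 - 2.807) = 0.619.
• Type II error rate β = 1 - power therefore increases (0.297 → 0.381).
Appropriate when false positives are costly — here, shutting down a compliant factory unnecessarily.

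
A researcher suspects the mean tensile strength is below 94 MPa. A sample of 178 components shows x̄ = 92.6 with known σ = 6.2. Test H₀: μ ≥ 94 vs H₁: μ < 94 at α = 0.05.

z = -3.013. Critical value: -1.645. Reject H₀.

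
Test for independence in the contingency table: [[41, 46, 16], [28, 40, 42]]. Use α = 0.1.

χ² = 14.308. df = 2, critical = 4.605. Reject H₀. Variables are dependent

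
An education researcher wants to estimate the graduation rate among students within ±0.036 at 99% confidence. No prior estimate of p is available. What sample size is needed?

Conservative approach: use p = 0.5 (maximizes p(1-p) = 0.25). n = z²(0.25)/E² = 2.576²×0.25/0.036² = 1280.05 → n = 1281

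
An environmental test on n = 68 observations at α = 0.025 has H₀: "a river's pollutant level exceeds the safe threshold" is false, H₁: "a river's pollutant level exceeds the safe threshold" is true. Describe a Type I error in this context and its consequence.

Type I error: rejecting H₀ when it is true — concluding that a river's pollutant level exceeds the safe threshold when in fact it is not. Consequence: shutting down a compliant factory unnecessarily.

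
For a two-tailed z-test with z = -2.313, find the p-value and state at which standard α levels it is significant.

p = 2·P(Z > |-2.313|) = 2·(1 - Φ(2.313)) ≈ 0.0207. Significant at α = 0.1; Significant at α = 0.05.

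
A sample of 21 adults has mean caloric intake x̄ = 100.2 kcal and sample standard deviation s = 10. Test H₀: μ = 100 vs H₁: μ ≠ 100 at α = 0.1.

t = (x̄ - μ₀)/(s/√n) = (100.2 - 100)/(10/√21) = 0.092. df = 20, critical t = ±1.725. Fail to reject H₀.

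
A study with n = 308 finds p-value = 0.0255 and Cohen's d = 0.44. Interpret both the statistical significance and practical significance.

Statistically significant (p = 0.0255 < 0.05). Cohen's d = 0.44 indicates a small effect size. Both statistical and practical significance should be considered.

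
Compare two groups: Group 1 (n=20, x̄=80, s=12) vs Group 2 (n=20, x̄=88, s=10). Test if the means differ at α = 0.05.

Pooled sp = 11.05. t = -2.29, df = 38. Critical t = ±2.024. Reject H₀.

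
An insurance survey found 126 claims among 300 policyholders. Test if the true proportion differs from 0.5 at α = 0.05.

p̂ = 0.42, p₀ = 0.5. z = (p̂ - p₀)/√(p₀(1-p₀)/n) = -2.771. Critical: ±1.96. Reject H₀.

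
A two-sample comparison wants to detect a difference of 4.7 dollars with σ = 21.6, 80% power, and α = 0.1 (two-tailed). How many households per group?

n per group = 2(z_α/2 + z_β)²σ²/d² = 2×(1.645 + 0.84)²×21.6²/4.7² = 260.9 → n = 261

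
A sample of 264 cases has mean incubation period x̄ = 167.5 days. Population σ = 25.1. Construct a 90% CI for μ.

CI = x̄ ± z*(σ/√n) = 167.5 ± 1.645(25.1/√264) = 167.5 ± 2.54 = (164.96, 170.04)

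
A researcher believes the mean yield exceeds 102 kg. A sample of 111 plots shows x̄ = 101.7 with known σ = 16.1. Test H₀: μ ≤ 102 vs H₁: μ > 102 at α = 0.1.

z = -0.196. Critical value: 1.28. Fail to reject H₀.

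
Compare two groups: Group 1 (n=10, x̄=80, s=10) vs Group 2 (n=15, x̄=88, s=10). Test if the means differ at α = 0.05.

Pooled sp = 10.0. t = -1.96, df = 23. Critical t = ±2.069. Fail to reject H₀.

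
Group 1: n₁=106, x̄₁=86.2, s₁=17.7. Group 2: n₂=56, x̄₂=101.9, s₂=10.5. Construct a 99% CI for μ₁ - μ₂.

Difference = -15.7. SE = √(17.7²/106 + 10.5²/56) = 2.219. CI = (-21.42, -9.98)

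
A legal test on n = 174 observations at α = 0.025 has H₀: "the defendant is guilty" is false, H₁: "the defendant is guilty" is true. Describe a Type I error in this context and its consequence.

Type I error: rejecting H₀ when it is true — concluding that the defendant is guilty when in fact it is not. Consequence: convicting an innocent person.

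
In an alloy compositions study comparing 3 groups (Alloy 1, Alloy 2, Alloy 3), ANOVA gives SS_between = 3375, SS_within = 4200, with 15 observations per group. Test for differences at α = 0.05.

df_between = 2, df_within = 42. F = MS_between/MS_within = 1687.5/100.0 = 16.875. F_crit ≈ 3.22. Reject H₀. At least one mean differs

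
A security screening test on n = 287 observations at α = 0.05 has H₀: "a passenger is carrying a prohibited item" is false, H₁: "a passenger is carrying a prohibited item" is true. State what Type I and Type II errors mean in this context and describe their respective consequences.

Type I (false positive): concluding that a passenger is carrying a prohibited item when it is not — detaining an innocent passenger — delay and inconvenience. Type II (false negative): failing to conclude that a passenger is carrying a prohibited item when it is — letting a prohibited item through — security breach. Which is costlier depends on domain priorities and is a judgement call rather than a statistical fact.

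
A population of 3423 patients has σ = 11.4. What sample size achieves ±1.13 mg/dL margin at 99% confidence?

Without FPC: n₀ = (2.576×11.4/1.13)² = 675.374. With FPC: n = n₀N/(n₀+N-1) = 564.2 → n = 565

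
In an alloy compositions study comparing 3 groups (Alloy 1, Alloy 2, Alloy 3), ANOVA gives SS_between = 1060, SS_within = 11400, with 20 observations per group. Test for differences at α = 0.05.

df_between = 2, df_within = 57. F = MS_between/MS_within = 530.0/200.0 = 2.65. F_crit ≈ 3.159. Fail to reject H₀.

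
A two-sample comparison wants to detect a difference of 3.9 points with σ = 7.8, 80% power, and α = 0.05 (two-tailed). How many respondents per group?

n per group = 2(z_α/2 + z_β)²σ²/d² = 2×(1.96 + 0.84)²×7.8²/3.9² = 62.7 → n = 63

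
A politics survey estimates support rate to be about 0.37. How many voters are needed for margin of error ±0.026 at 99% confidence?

n = z²p(1-p)/E² = 2.576²×0.37×0.63/0.026² = 2288.2 → n = 2289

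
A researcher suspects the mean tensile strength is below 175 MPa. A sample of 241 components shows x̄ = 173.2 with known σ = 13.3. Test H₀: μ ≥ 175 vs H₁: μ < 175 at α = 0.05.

z = -2.101. Critical value: -1.645. Reject H₀.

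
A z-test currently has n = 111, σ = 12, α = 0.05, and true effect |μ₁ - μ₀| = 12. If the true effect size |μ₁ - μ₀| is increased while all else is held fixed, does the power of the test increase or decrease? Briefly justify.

Power increases: a larger true effect increases the non-centrality λ = |μ₁ - μ₀|/(σ/√n).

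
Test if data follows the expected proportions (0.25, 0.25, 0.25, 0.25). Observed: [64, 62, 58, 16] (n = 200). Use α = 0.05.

Expected: [50.0, 50.0, 50.0, 50.0]. χ² = 31.2. df = 3, critical = 7.815. Reject H₀.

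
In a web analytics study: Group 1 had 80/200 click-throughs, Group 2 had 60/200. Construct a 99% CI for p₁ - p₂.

p̂₁ = 0.4, p̂₂ = 0.3. Difference = 0.1. CI = (-0.022, 0.222)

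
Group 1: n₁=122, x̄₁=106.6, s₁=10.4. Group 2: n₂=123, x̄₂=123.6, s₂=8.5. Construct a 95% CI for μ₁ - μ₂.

Difference = -17.0. SE = √(10.4²/122 + 8.5²/123) = 1.214. CI = (-19.38, -14.62)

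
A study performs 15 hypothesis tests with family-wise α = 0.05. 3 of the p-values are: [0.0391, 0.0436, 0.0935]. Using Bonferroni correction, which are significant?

Bonferroni α = 0.05/15 = 0.00333. None of the given p-values are significant.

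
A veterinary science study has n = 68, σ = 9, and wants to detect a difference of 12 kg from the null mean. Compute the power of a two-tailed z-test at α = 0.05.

SE = σ/√n = 9/√68 = 1.091. Non-centrality λ = d/SE = 12/1.091 = 10.995. Power ≈ Φ(λ - z_{α/2}) = Φ(10.995 - 1.96) = Φ(9.035) = 1.0.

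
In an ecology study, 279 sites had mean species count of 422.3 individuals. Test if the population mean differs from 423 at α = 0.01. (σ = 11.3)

z = (x̄ - μ₀)/(σ/√n) = (422.3 - 423)/(11.3/√279) = -1.035. Critical value: ±2.576. Since |-1.035| ≤ 2.576, Fail to reject H₀.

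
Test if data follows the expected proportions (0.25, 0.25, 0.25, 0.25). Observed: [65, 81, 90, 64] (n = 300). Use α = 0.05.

Expected: [75.0, 75.0, 75.0, 75.0]. χ² = 6.427. df = 3, critical = 7.815. Fail to reject H₀.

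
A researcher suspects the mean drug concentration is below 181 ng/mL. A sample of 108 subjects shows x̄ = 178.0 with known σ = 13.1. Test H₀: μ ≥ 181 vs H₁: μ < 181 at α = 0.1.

z = -2.38. Critical value: -1.28. Reject H₀.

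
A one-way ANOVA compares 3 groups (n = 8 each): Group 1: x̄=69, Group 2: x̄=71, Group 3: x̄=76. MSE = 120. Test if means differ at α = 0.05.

Grand mean = 72.0. SS_between = 208.0, MS_between = 104.0. F = 0.867, F_crit ≈ 3.467. Fail to reject H₀.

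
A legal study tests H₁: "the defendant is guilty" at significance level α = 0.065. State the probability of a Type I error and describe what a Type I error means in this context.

P(Type I error) = α = 0.065. A Type I error is rejecting H₀ when H₀ is actually true (false positive) — here, concluding that the defendant is guilty when in fact this is not the case. Consequence: convicting an innocent person.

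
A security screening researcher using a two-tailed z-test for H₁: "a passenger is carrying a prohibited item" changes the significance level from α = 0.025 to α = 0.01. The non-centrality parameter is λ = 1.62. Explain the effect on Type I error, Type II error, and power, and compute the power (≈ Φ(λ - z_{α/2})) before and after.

Decreasing α from 0.025 to 0.01:
• Type I error rate decreases (α is the Type I rate by definition).
• Critical value moves from z_{α/2} = 2.241 to 2.576, so power = Φ(λ - z_{α/2}) goes from Φ(1.62 - 2.241) = 0.267 to Φ(1.62 - 2.576) = 0.17.
• Type II error rate β = 1 - power therefore increases (0.733 → 0.83).
Appropriate when false positives are costly — here, detaining an innocent passenger — delay and inconvenience.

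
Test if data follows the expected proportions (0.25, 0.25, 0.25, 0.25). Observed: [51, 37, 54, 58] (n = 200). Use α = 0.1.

Expected: [50.0, 50.0, 50.0, 50.0]. χ² = 5.0. df = 3, critical = 6.251. Fail to reject H₀.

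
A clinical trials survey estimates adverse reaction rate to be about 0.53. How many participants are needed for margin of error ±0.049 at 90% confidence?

n = z²p(1-p)/E² = 1.645²×0.53×0.47/0.049² = 280.7 → n = 281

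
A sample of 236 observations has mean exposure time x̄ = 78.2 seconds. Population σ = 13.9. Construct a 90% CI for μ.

CI = x̄ ± z*(σ/√n) = 78.2 ± 1.645(13.9/√236) = 78.2 ± 1.49 = (76.71, 79.69)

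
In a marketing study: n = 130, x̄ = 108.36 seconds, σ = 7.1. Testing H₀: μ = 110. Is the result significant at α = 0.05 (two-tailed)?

z = (108.36 - 110)/(7.1/√130) = -2.634. Since |z| > 1.96, significant at α = 0.05.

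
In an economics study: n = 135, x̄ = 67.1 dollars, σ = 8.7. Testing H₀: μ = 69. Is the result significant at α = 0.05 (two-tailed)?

z = (67.1 - 69)/(8.7/√135) = -2.537. Since |z| > 1.96, significant at α = 0.05.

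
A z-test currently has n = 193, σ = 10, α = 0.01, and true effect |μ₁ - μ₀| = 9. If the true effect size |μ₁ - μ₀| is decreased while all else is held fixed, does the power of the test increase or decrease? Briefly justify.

Power decreases: a smaller true effect decreases the non-centrality λ = |μ₁ - μ₀|/(σ/√n).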